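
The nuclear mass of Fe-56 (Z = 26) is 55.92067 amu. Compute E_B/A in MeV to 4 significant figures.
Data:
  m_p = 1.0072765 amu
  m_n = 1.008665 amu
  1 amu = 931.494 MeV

8.790 MeV/nucleon

Z = 26, so N = A − Z = 56 − 26 = 30.
Mass of separated nucleons = 26(1.0072765) + 30(1.008665) = 26.1891890 + 30.259950 = 56.4491390 amu
Δm = 56.4491390 − 55.92067 = 0.5284690 amu
Binding energy = Δm·c² = 0.5284690 × 931.494 MeV/amu = 492.266 MeV
Per nucleon: 492.266 / 56 = 8.790 MeV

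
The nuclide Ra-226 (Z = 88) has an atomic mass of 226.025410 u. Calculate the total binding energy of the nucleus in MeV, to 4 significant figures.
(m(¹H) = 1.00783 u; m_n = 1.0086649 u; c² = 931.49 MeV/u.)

1732 MeV

With 88 protons and 138 neutrons (A = 226):
Σm = 88·m(¹H) + 138·m_n = 88.68904 + 139.1957562 = 227.8847962 u
Mass defect Δm = 227.8847962 − 226.025410 = 1.8593862 u
Binding energy = Δm·c² = 1.8593862 × 931.49 MeV/u = 1732.00 MeV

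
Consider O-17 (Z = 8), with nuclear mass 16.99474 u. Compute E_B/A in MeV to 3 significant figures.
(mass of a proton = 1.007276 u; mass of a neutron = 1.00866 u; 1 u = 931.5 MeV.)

Total constituent mass: 8 × 1.007276 + 9 × 1.00866 = 17.136148 u
Mass defect Δm = 17.136148 − 16.99474 = 0.141408 u
Binding energy = Δm·c² = 0.141408 × 931.5 MeV/u = 131.722 MeV
Dividing by A = 17 gives 7.748 MeV per nucleon.

7.75 MeV/nucleon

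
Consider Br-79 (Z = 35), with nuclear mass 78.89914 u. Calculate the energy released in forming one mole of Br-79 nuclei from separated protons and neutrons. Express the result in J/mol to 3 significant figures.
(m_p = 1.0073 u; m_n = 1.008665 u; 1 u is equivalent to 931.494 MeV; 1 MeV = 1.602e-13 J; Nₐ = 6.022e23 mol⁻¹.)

6.63e+13 J/mol

Total constituent mass: 35 × 1.0073 + 44 × 1.008665 = 79.636760 u
Δm = 79.636760 − 78.89914 = 0.737620 u
E_B = 0.737620 × 931.494 = 687.089 MeV
Per nucleus in joules: 687.089 MeV × 1.602e-13 J/MeV = 1.1007e-10 J
Per mole: 1.1007e-10 J × 6.022e23 mol⁻¹ = 6.6284e+13 J/mol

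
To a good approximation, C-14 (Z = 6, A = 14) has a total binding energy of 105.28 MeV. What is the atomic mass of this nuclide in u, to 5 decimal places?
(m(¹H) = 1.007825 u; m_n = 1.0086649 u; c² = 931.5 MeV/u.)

Mass defect = 105.28 MeV / (931.5 MeV/u) = 0.1130220 u
Constituent mass = 6(1.007825) + 8(1.0086649) = 14.1162692 u
Atomic mass = 14.1162692 − 0.1130220 = 14.0032472 u ≈ 14.00325 u (to 5 decimal places)

14.00325 u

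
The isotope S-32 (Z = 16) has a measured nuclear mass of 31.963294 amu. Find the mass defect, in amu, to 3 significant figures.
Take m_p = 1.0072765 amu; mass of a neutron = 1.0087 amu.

Total constituent mass: 16 × 1.0072765 + 16 × 1.0087 = 32.2556240 amu
Δm = 32.2556240 − 31.963294 = 0.2923300 amu

0.292 amu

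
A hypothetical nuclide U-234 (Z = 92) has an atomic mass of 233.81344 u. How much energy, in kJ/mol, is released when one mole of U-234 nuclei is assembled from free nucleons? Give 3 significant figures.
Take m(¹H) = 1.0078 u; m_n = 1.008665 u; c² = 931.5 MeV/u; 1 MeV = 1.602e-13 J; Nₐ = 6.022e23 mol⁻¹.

Z = 92, so N = A − Z = 234 − 92 = 142.
Total constituent mass: 92 × 1.0078 + 142 × 1.008665 = 235.948030 u
Mass defect Δm = 235.948030 − 233.81344 = 2.134590 u
E_B = 2.134590 × 931.5 = 1988.37 MeV
Per nucleus in joules: 1988.37 MeV × 1.602e-13 J/MeV = 3.1854e-10 J
Per mole: 3.1854e-10 J × 6.022e23 mol⁻¹ = 1.9182e+14 J/mol

1.92e+11 kJ/mol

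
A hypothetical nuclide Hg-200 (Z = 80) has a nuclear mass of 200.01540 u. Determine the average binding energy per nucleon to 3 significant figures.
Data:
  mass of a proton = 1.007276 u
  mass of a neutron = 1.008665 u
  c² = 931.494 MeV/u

7.48 MeV/nucleon

Σm = 80·m_p + 120·m_n = 80.582080 + 121.039800 = 201.621880 u
Mass defect Δm = 201.621880 − 200.01540 = 1.606480 u
E_B = 1.606480 × 931.494 = 1496.43 MeV
BE/A = 1496.43 MeV / 200 = 7.482 MeV/nucleon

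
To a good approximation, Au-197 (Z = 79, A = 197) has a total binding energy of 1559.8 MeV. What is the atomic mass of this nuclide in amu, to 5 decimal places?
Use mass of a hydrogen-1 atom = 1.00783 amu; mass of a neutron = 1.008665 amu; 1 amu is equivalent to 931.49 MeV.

Mass defect = 1559.8 MeV / (931.49 MeV/amu) = 1.6745215 amu
Constituent mass = 79(1.00783) + 118(1.008665) = 198.641040 amu
Atomic mass = 198.641040 − 1.6745215 = 196.9665185 amu ≈ 196.96652 amu (to 5 decimal places)

196.96652 amu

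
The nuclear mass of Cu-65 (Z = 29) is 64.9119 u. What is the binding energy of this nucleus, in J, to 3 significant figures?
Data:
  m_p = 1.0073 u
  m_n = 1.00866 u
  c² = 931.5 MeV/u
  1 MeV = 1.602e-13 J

9.13e-11 J

Σm = 29·m_p + 36·m_n = 29.2117 + 36.31176 = 65.52346 u
Δm = 65.52346 − 64.9119 = 0.61156 u
Converting to energy: 0.61156 u × 931.5 MeV/u = 569.668 MeV
In joules: 569.668 MeV × 1.602e-13 J/MeV = 9.1261e-11 J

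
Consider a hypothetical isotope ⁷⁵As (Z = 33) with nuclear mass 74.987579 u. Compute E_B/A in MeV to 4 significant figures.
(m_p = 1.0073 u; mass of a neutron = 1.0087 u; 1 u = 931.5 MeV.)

7.685 MeV/nucleon

Total constituent mass: 33 × 1.0073 + 42 × 1.0087 = 75.6063 u
Δm = 75.6063 − 74.987579 = 0.618721 u
Converting to energy: 0.618721 u × 931.5 MeV/u = 576.339 MeV
Dividing by A = 75 gives 7.685 MeV per nucleon.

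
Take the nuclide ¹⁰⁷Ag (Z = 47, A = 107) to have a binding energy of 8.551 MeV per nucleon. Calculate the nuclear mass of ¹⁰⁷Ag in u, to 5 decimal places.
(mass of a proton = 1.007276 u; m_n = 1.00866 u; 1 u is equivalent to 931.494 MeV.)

106.87933 u

Total binding energy = 107 × 8.551 = 914.957 MeV
Mass defect = 914.957 MeV / (931.494 MeV/u) = 0.9822468 u
Constituent mass = 47(1.007276) + 60(1.00866) = 107.861572 u
Nuclear mass = 107.861572 − 0.9822468 = 106.8793252 u ≈ 106.87933 u (to 5 decimal places)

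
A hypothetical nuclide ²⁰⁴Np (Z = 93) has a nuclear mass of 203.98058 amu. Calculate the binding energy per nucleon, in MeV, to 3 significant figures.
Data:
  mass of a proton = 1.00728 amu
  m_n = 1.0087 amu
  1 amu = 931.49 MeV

7.59 MeV/nucleon

Total constituent mass: 93 × 1.00728 + 111 × 1.0087 = 205.64274 amu
Δm = 205.64274 − 203.98058 = 1.66216 amu
Converting to energy: 1.66216 amu × 931.49 MeV/amu = 1548.29 MeV
Dividing by A = 204 gives 7.590 MeV per nucleon.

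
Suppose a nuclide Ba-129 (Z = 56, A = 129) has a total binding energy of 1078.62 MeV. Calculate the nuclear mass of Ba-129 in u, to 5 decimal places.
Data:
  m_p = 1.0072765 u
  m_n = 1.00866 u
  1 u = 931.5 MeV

Mass defect = 1078.62 MeV / (931.5 MeV/u) = 1.1579388 u
Constituent mass = 56(1.0072765) + 73(1.00866) = 130.0396640 u
Nuclear mass = 130.0396640 − 1.1579388 = 128.8817252 u ≈ 128.88173 u (to 5 decimal places)

128.88173 u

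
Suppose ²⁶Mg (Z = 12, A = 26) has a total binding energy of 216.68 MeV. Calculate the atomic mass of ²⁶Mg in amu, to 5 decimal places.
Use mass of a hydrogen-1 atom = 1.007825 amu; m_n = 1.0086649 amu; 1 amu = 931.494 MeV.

Mass defect = 216.68 MeV / (931.494 MeV/amu) = 0.2326156 amu
Constituent mass = 12(1.007825) + 14(1.0086649) = 26.2152086 amu
Atomic mass = 26.2152086 − 0.2326156 = 25.9825930 amu ≈ 25.98259 amu (to 5 decimal places)

25.98259 amu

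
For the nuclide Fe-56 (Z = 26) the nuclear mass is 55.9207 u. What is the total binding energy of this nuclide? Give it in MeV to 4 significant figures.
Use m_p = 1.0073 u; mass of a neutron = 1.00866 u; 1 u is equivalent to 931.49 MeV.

With 26 protons and 30 neutrons (A = 56):
Mass of separated nucleons = 26(1.0073) + 30(1.00866) = 26.1898 + 30.25980 = 56.44960 u
Δm = 56.44960 − 55.9207 = 0.52890 u
Binding energy = Δm·c² = 0.52890 × 931.49 MeV/u = 492.665 MeV

492.7 MeV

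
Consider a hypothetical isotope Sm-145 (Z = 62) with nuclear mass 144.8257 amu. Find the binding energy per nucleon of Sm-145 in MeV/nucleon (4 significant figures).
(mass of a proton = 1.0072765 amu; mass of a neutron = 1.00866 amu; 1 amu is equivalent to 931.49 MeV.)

Mass of separated nucleons = 62(1.0072765) + 83(1.00866) = 62.4511430 + 83.71878 = 146.1699230 amu
Mass defect Δm = 146.1699230 − 144.8257 = 1.3442230 amu
Binding energy = Δm·c² = 1.3442230 × 931.49 MeV/amu = 1252.13 MeV
Per nucleon: 1252.13 / 145 = 8.635 MeV

8.635 MeV/nucleon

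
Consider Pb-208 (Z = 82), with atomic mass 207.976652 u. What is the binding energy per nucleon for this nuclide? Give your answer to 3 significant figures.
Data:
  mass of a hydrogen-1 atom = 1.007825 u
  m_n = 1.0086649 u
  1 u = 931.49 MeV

7.87 MeV/nucleon

Σm = 82·m(¹H) + 126·m_n = 82.641650 + 127.0917774 = 209.7334274 u
Δm = 209.7334274 − 207.976652 = 1.7567754 u
E_B = 1.7567754 × 931.49 = 1636.42 MeV
BE/A = 1636.42 MeV / 208 = 7.867 MeV/nucleon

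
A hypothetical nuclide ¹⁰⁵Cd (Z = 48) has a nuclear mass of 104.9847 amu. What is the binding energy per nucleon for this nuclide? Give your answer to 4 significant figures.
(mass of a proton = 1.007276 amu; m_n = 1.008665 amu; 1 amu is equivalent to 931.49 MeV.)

7.616 MeV/nucleon

With 48 protons and 57 neutrons (A = 105):
Total constituent mass: 48 × 1.007276 + 57 × 1.008665 = 105.843153 amu
Mass defect Δm = 105.843153 − 104.9847 = 0.858453 amu
E_B = 0.858453 × 931.49 = 799.640 MeV
Dividing by A = 105 gives 7.616 MeV per nucleon.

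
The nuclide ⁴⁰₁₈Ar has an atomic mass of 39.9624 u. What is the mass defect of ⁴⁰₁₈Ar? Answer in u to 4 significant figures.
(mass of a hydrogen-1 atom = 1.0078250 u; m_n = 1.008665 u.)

The nucleus contains 18 protons and 40 − 18 = 22 neutrons.
Total constituent mass: 18 × 1.0078250 + 22 × 1.008665 = 40.3314800 u
Δm = 40.3314800 − 39.9624 = 0.3690800 u

0.3691 u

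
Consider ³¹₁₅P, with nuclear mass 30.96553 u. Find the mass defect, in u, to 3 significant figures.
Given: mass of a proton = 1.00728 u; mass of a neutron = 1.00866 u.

Total constituent mass: 15 × 1.00728 + 16 × 1.00866 = 31.24776 u
Δm = 31.24776 − 30.96553 = 0.28223 u

0.282 u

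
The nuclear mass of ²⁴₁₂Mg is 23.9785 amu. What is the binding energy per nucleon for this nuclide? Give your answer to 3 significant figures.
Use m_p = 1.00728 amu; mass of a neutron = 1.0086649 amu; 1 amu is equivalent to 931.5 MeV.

The nucleus contains 12 protons and 24 − 12 = 12 neutrons.
Σm = 12·m_p + 12·m_n = 12.08736 + 12.1039788 = 24.1913388 amu
Mass defect Δm = 24.1913388 − 23.9785 = 0.2128388 amu
Binding energy = Δm·c² = 0.2128388 × 931.5 MeV/amu = 198.259 MeV
Per nucleon: 198.259 / 24 = 8.261 MeV

8.26 MeV/nucleon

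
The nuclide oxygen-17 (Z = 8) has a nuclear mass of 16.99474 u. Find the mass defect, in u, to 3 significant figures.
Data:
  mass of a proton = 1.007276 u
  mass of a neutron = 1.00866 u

Z = 8, so N = A − Z = 17 − 8 = 9.
Mass of separated nucleons = 8(1.007276) + 9(1.00866) = 8.058208 + 9.07794 = 17.136148 u
Mass defect Δm = 17.136148 − 16.99474 = 0.141408 u

0.141 u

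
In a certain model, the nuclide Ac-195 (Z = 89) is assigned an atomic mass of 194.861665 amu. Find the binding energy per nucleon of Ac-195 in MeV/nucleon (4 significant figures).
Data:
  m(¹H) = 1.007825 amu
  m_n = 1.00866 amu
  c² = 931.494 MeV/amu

Total constituent mass: 89 × 1.007825 + 106 × 1.00866 = 196.614385 amu
The mass defect is 196.614385 − 194.861665 = 1.752720 amu.
E_B = 1.752720 × 931.494 = 1632.65 MeV
Per nucleon: 1632.65 / 195 = 8.373 MeV

8.373 MeV/nucleon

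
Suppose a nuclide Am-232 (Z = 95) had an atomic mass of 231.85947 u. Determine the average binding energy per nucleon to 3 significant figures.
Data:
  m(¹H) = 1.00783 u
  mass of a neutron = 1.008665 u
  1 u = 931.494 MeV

Z = 95, so N = A − Z = 232 − 95 = 137.
Σm = 95·m(¹H) + 137·m_n = 95.74385 + 138.187105 = 233.930955 u
Mass defect Δm = 233.930955 − 231.85947 = 2.071485 u
E_B = 2.071485 × 931.494 = 1929.58 MeV
Dividing by A = 232 gives 8.317 MeV per nucleon.

8.32 MeV/nucleon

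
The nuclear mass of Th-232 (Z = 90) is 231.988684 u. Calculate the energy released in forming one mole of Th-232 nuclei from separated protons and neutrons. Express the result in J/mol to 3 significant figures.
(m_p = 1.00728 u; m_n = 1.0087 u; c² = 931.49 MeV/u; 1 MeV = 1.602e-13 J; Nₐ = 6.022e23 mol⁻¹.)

1.71e+14 J/mol

Total constituent mass: 90 × 1.00728 + 142 × 1.0087 = 233.89060 u
The mass defect is 233.89060 − 231.988684 = 1.901916 u.
Converting to energy: 1.901916 u × 931.49 MeV/u = 1771.62 MeV
Per nucleus in joules: 1771.62 MeV × 1.602e-13 J/MeV = 2.8381e-10 J
Per mole: 2.8381e-10 J × 6.022e23 mol⁻¹ = 1.7091e+14 J/mol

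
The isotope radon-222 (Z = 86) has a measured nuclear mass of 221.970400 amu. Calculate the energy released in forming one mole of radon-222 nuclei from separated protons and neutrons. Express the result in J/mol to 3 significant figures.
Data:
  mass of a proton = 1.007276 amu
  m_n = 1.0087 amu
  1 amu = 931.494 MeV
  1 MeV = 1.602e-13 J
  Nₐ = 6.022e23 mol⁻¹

With 86 protons and 136 neutrons (A = 222):
Σm = 86·m_p + 136·m_n = 86.625736 + 137.1832 = 223.808936 amu
The mass defect is 223.808936 − 221.970400 = 1.838536 amu.
Converting to energy: 1.838536 amu × 931.494 MeV/amu = 1712.59 MeV
Per nucleus in joules: 1712.59 MeV × 1.602e-13 J/MeV = 2.7436e-10 J
Per mole: 2.7436e-10 J × 6.022e23 mol⁻¹ = 1.6522e+14 J/mol

1.65e+14 J/mol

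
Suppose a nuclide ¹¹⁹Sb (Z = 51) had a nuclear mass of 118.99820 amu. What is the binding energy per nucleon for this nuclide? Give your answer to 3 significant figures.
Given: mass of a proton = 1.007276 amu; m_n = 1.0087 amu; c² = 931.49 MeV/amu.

7.55 MeV/nucleon

Σm = 51·m_p + 68·m_n = 51.371076 + 68.5916 = 119.962676 amu
Mass defect Δm = 119.962676 − 118.99820 = 0.964476 amu
E_B = 0.964476 × 931.49 = 898.400 MeV
Dividing by A = 119 gives 7.550 MeV per nucleon.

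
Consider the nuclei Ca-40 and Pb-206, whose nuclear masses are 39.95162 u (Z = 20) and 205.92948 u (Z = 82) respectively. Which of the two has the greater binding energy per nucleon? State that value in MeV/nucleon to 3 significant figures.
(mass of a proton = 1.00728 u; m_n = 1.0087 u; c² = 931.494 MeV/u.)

Ca-40; 8.57 MeV/nucleon

Ca-40: Σm = 20(1.00728) + 20(1.0087) = 40.31960 u; Δm = 0.36798 u; E_B = 342.77 MeV; E_B/A = 8.569 MeV
Pb-206: Σm = 82(1.00728) + 124(1.0087) = 207.67576 u; Δm = 1.74628 u; E_B = 1626.6 MeV; E_B/A = 7.896 MeV
Ca-40 has the higher binding energy per nucleon, so it is the more tightly bound nucleus.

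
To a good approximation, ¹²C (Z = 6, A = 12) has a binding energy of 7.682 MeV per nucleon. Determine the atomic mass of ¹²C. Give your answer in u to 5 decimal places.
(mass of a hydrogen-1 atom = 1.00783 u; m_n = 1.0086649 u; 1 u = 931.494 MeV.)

Total binding energy = 12 × 7.682 = 92.184 MeV
Mass defect = 92.184 MeV / (931.494 MeV/u) = 0.0989636 u
Constituent mass = 6(1.00783) + 6(1.0086649) = 12.0989694 u
Atomic mass = 12.0989694 − 0.0989636 = 12.0000058 u ≈ 12.00001 u (to 5 decimal places)

12.00001 u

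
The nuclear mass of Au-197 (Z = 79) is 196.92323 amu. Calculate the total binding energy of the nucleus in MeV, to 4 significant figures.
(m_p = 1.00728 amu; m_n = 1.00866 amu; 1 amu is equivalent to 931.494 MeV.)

1559 MeV

Mass of separated nucleons = 79(1.00728) + 118(1.00866) = 79.57512 + 119.02188 = 198.59700 amu
The mass defect is 198.59700 − 196.92323 = 1.67377 amu.
Binding energy = Δm·c² = 1.67377 × 931.494 MeV/amu = 1559.11 MeV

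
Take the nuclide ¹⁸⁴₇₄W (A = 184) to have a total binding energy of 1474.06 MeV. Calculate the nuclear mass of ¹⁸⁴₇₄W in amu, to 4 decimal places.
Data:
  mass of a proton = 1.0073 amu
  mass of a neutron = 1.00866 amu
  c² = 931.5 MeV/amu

Mass defect = 1474.06 MeV / (931.5 MeV/amu) = 1.582458 amu
Constituent mass = 74(1.0073) + 110(1.00866) = 185.49280 amu
Nuclear mass = 185.49280 − 1.582458 = 183.910342 amu ≈ 183.9103 amu (to 4 decimal places)

183.9103 amu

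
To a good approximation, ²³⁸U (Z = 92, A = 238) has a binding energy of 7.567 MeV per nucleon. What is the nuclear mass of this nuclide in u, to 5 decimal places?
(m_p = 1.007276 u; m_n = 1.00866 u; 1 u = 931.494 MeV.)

238.00036 u

Total binding energy = 238 × 7.567 = 1800.946 MeV
Mass defect = 1800.946 MeV / (931.494 MeV/u) = 1.9333952 u
Constituent mass = 92(1.007276) + 146(1.00866) = 239.933752 u
Nuclear mass = 239.933752 − 1.9333952 = 238.0003568 u ≈ 238.00036 u (to 5 decimal places)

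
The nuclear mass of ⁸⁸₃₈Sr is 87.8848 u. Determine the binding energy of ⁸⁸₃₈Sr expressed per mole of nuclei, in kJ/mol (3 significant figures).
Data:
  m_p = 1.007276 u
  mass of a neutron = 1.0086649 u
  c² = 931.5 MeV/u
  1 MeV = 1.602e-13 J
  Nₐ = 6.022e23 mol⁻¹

7.41e+10 kJ/mol

Σm = 38·m_p + 50·m_n = 38.276488 + 50.4332450 = 88.7097330 u
Mass defect Δm = 88.7097330 − 87.8848 = 0.8249330 u
Binding energy = Δm·c² = 0.8249330 × 931.5 MeV/u = 768.425 MeV
Per nucleus in joules: 768.425 MeV × 1.602e-13 J/MeV = 1.2310e-10 J
Per mole: 1.2310e-10 J × 6.022e23 mol⁻¹ = 7.4131e+13 J/mol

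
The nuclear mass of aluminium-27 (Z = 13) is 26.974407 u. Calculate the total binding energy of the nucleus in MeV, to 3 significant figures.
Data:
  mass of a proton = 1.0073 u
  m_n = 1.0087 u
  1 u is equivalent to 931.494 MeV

226 MeV

The nucleus contains 13 protons and 27 − 13 = 14 neutrons.
Mass of separated nucleons = 13(1.0073) + 14(1.0087) = 13.0949 + 14.1218 = 27.2167 u
The mass defect is 27.2167 − 26.974407 = 0.242293 u.
E_B = 0.242293 × 931.494 = 225.694 MeV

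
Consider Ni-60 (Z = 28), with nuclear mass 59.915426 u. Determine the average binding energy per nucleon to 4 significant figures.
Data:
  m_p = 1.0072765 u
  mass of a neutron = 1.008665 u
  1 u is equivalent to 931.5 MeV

Z = 28, so N = A − Z = 60 − 28 = 32.
Σm = 28·m_p + 32·m_n = 28.2037420 + 32.277280 = 60.4810220 u
Mass defect Δm = 60.4810220 − 59.915426 = 0.5655960 u
Converting to energy: 0.5655960 u × 931.5 MeV/u = 526.853 MeV
BE/A = 526.853 MeV / 60 = 8.781 MeV/nucleon

8.781 MeV/nucleon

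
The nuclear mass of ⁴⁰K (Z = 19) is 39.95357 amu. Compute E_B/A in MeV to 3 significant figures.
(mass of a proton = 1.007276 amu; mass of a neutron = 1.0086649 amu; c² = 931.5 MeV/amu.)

8.54 MeV/nucleon

Total constituent mass: 19 × 1.007276 + 21 × 1.0086649 = 40.3202069 amu
The mass defect is 40.3202069 − 39.95357 = 0.3666369 amu.
E_B = 0.3666369 × 931.5 = 341.522 MeV
Dividing by A = 40 gives 8.538 MeV per nucleon.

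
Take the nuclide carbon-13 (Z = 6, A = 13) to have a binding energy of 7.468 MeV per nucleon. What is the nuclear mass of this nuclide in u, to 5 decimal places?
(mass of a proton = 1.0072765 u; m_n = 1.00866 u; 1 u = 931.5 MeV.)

Total binding energy = 13 × 7.468 = 97.084 MeV
Mass defect = 97.084 MeV / (931.5 MeV/u) = 0.1042233 u
Constituent mass = 6(1.0072765) + 7(1.00866) = 13.1042790 u
Nuclear mass = 13.1042790 − 0.1042233 = 13.0000557 u ≈ 13.00006 u (to 5 decimal places)

13.00006 u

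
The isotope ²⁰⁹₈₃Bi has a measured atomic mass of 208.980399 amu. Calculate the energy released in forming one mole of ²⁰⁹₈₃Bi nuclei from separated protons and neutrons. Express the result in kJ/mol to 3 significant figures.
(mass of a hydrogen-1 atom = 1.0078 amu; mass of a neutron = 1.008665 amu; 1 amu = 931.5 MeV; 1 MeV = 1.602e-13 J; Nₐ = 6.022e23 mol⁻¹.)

Mass of separated nucleons = 83(1.0078) + 126(1.008665) = 83.6474 + 127.091790 = 210.739190 amu
Δm = 210.739190 − 208.980399 = 1.758791 amu
Binding energy = Δm·c² = 1.758791 × 931.5 MeV/amu = 1638.31 MeV
Per nucleus in joules: 1638.31 MeV × 1.602e-13 J/MeV = 2.6246e-10 J
Per mole: 2.6246e-10 J × 6.022e23 mol⁻¹ = 1.5805e+14 J/mol

1.58e+11 kJ/mol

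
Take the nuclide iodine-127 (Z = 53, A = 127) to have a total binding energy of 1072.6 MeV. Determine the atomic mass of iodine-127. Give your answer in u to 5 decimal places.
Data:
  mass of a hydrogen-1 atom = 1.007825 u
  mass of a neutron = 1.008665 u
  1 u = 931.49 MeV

Mass defect = 1072.6 MeV / (931.49 MeV/u) = 1.1514885 u
Constituent mass = 53(1.007825) + 74(1.008665) = 128.055935 u
Atomic mass = 128.055935 − 1.1514885 = 126.9044465 u ≈ 126.90445 u (to 5 decimal places)

126.90445 u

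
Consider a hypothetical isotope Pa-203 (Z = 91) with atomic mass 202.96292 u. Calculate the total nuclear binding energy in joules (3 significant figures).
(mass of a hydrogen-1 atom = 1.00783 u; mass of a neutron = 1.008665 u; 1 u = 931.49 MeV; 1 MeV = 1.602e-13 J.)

Z = 91, so N = A − Z = 203 − 91 = 112.
Σm = 91·m(¹H) + 112·m_n = 91.71253 + 112.970480 = 204.683010 u
Mass defect Δm = 204.683010 − 202.96292 = 1.720090 u
Binding energy = Δm·c² = 1.720090 × 931.49 MeV/u = 1602.25 MeV
In joules: 1602.25 MeV × 1.602e-13 J/MeV = 2.5668e-10 J

2.57e-10 J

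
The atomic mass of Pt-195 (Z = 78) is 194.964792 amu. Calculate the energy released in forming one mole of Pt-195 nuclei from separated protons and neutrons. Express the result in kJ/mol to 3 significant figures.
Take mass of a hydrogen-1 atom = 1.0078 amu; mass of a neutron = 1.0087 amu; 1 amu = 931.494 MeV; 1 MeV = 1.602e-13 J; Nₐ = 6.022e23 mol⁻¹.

Total constituent mass: 78 × 1.0078 + 117 × 1.0087 = 196.6263 amu
Mass defect Δm = 196.6263 − 194.964792 = 1.661508 amu
Converting to energy: 1.661508 amu × 931.494 MeV/amu = 1547.68 MeV
Per nucleus in joules: 1547.68 MeV × 1.602e-13 J/MeV = 2.4794e-10 J
Per mole: 2.4794e-10 J × 6.022e23 mol⁻¹ = 1.4931e+14 J/mol

1.49e+11 kJ/mol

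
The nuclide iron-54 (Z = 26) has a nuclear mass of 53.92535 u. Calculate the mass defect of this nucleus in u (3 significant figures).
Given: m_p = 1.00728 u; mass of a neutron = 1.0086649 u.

0.507 u

Total constituent mass: 26 × 1.00728 + 28 × 1.0086649 = 54.4318972 u
Δm = 54.4318972 − 53.92535 = 0.5065472 u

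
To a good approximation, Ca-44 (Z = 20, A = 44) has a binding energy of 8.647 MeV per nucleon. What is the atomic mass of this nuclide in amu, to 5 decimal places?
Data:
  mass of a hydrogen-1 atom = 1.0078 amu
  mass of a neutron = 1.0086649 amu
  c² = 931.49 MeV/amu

Total binding energy = 44 × 8.647 = 380.468 MeV
Mass defect = 380.468 MeV / (931.49 MeV/amu) = 0.4084510 amu
Constituent mass = 20(1.0078) + 24(1.0086649) = 44.3639576 amu
Atomic mass = 44.3639576 − 0.4084510 = 43.9555066 amu ≈ 43.95551 amu (to 5 decimal places)

43.95551 amu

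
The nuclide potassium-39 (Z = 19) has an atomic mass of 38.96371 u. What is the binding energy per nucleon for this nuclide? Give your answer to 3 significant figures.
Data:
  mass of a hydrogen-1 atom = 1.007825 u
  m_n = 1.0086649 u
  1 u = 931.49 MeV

8.56 MeV/nucleon

Total constituent mass: 19 × 1.007825 + 20 × 1.0086649 = 39.3219730 u
The mass defect is 39.3219730 − 38.96371 = 0.3582630 u.
E_B = 0.3582630 × 931.49 = 333.718 MeV
BE/A = 333.718 MeV / 39 = 8.557 MeV/nucleon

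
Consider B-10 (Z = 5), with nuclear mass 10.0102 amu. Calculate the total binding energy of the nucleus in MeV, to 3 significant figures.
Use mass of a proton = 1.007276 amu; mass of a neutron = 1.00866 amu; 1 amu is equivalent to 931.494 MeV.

Z = 5, so N = A − Z = 10 − 5 = 5.
Σm = 5·m_p + 5·m_n = 5.036380 + 5.04330 = 10.079680 amu
The mass defect is 10.079680 − 10.0102 = 0.069480 amu.
E_B = 0.069480 × 931.494 = 64.7202 MeV

64.7 MeV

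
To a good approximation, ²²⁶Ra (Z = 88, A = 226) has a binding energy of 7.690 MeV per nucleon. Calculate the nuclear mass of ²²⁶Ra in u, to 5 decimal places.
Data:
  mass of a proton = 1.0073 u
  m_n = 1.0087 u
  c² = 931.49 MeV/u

Total binding energy = 226 × 7.690 = 1737.940 MeV
Mass defect = 1737.940 MeV / (931.49 MeV/u) = 1.8657635 u
Constituent mass = 88(1.0073) + 138(1.0087) = 227.8430 u
Nuclear mass = 227.8430 − 1.8657635 = 225.9772365 u ≈ 225.97724 u (to 5 decimal places)

225.97724 u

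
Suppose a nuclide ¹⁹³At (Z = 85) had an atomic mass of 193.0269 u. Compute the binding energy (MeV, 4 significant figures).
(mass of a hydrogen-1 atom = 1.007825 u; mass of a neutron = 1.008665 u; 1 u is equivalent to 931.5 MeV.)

1466 MeV

Mass of separated nucleons = 85(1.007825) + 108(1.008665) = 85.665125 + 108.935820 = 194.600945 u
Δm = 194.600945 − 193.0269 = 1.574045 u
Binding energy = Δm·c² = 1.574045 × 931.5 MeV/u = 1466.22 MeV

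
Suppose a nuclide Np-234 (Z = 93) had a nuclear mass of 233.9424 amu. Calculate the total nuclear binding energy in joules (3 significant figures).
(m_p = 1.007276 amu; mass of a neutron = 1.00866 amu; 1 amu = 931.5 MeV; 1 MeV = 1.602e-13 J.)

Mass of separated nucleons = 93(1.007276) + 141(1.00866) = 93.676668 + 142.22106 = 235.897728 amu
Δm = 235.897728 − 233.9424 = 1.955328 amu
Binding energy = Δm·c² = 1.955328 × 931.5 MeV/amu = 1821.39 MeV
In joules: 1821.39 MeV × 1.602e-13 J/MeV = 2.9179e-10 J

2.92e-10 J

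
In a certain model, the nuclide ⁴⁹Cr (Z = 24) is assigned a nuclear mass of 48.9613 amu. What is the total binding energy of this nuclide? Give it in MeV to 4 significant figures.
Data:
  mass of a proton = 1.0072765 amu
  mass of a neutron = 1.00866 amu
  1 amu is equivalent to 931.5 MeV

Z = 24, so N = A − Z = 49 − 24 = 25.
Σm = 24·m_p + 25·m_n = 24.1746360 + 25.21650 = 49.3911360 amu
Δm = 49.3911360 − 48.9613 = 0.4298360 amu
Converting to energy: 0.4298360 amu × 931.5 MeV/amu = 400.392 MeV

400.4 MeV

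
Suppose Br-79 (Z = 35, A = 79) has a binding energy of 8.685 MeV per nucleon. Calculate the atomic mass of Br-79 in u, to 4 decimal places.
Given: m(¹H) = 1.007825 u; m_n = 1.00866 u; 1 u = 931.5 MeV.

78.9183 u

Total binding energy = 79 × 8.685 = 686.115 MeV
Mass defect = 686.115 MeV / (931.5 MeV/u) = 0.736570 u
Constituent mass = 35(1.007825) + 44(1.00866) = 79.654915 u
Atomic mass = 79.654915 − 0.736570 = 78.918345 u ≈ 78.9183 u (to 4 decimal places)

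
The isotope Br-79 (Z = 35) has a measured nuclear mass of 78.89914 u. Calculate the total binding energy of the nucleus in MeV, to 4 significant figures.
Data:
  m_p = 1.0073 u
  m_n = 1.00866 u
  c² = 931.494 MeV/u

Z = 35, so N = A − Z = 79 − 35 = 44.
Mass of separated nucleons = 35(1.0073) + 44(1.00866) = 35.2555 + 44.38104 = 79.63654 u
Mass defect Δm = 79.63654 − 78.89914 = 0.73740 u
Converting to energy: 0.73740 u × 931.494 MeV/u = 686.884 MeV

686.9 MeV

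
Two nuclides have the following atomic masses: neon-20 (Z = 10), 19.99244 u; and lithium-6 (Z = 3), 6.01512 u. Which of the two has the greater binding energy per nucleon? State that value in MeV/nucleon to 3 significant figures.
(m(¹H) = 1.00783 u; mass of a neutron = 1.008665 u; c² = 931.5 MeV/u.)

neon-20; 8.03 MeV/nucleon

neon-20: Σm = 10(1.00783) + 10(1.008665) = 20.164950 u; Δm = 0.172510 u; E_B = 160.693 MeV; E_B/A = 8.0347 MeV
lithium-6: Σm = 3(1.00783) + 3(1.008665) = 6.049485 u; Δm = 0.034365 u; E_B = 32.011 MeV; E_B/A = 5.335 MeV
neon-20 has the higher binding energy per nucleon, so it is the more tightly bound nucleus.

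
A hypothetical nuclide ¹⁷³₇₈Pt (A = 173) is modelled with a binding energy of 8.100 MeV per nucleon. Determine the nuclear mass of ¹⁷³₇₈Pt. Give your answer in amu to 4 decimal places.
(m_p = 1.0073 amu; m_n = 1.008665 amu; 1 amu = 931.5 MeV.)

Total binding energy = 173 × 8.100 = 1401.300 MeV
Mass defect = 1401.300 MeV / (931.5 MeV/amu) = 1.504348 amu
Constituent mass = 78(1.0073) + 95(1.008665) = 174.392575 amu
Nuclear mass = 174.392575 − 1.504348 = 172.888227 amu ≈ 172.8882 amu (to 4 decimal places)

172.8882 amu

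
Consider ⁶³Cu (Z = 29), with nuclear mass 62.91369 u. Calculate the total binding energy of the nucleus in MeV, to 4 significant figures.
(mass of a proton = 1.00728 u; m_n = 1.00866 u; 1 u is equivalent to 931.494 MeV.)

Total constituent mass: 29 × 1.00728 + 34 × 1.00866 = 63.50556 u
Mass defect Δm = 63.50556 − 62.91369 = 0.59187 u
Converting to energy: 0.59187 u × 931.494 MeV/u = 551.323 MeV

551.3 MeV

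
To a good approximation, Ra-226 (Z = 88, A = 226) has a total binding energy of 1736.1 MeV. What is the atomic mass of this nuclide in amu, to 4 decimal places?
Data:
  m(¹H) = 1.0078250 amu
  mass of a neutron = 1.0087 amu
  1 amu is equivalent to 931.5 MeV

Mass defect = 1736.1 MeV / (931.5 MeV/amu) = 1.863768 amu
Constituent mass = 88(1.0078250) + 138(1.0087) = 227.8892000 amu
Atomic mass = 227.8892000 − 1.863768 = 226.0254320 amu ≈ 226.0254 amu (to 4 decimal places)

226.0254 amu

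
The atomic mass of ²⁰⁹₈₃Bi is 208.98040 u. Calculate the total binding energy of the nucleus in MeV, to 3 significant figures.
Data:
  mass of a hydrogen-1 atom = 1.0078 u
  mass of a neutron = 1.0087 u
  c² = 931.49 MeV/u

With 83 protons and 126 neutrons (A = 209):
Σm = 83·m(¹H) + 126·m_n = 83.6474 + 127.0962 = 210.7436 u
Mass defect Δm = 210.7436 − 208.98040 = 1.76320 u
Binding energy = Δm·c² = 1.76320 × 931.49 MeV/u = 1642.40 MeV

1640 MeV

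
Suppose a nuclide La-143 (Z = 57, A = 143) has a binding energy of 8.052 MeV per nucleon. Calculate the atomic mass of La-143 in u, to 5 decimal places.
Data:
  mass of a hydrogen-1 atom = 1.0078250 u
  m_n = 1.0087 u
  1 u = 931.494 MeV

Total binding energy = 143 × 8.052 = 1151.436 MeV
Mass defect = 1151.436 MeV / (931.494 MeV/u) = 1.2361175 u
Constituent mass = 57(1.0078250) + 86(1.0087) = 144.1942250 u
Atomic mass = 144.1942250 − 1.2361175 = 142.9581075 u ≈ 142.95811 u (to 5 decimal places)

142.95811 u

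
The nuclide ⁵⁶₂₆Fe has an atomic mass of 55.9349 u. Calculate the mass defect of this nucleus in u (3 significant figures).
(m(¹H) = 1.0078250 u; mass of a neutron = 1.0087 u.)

0.530 u

Σm = 26·m(¹H) + 30·m_n = 26.2034500 + 30.2610 = 56.4644500 u
The mass defect is 56.4644500 − 55.9349 = 0.5295500 u.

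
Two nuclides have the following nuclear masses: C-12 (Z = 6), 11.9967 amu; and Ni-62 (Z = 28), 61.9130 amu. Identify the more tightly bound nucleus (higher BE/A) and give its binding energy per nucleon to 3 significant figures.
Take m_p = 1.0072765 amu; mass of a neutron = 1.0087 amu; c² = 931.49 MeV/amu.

Ni-62; 8.81 MeV/nucleon

C-12: Σm = 6(1.0072765) + 6(1.0087) = 12.0958590 amu; Δm = 0.0991590 amu; E_B = 92.366 MeV; E_B/A = 7.697 MeV
Ni-62: Σm = 28(1.0072765) + 34(1.0087) = 62.4995420 amu; Δm = 0.5865420 amu; E_B = 546.36 MeV; E_B/A = 8.812 MeV
Ni-62 has the higher binding energy per nucleon, so it is the more tightly bound nucleus.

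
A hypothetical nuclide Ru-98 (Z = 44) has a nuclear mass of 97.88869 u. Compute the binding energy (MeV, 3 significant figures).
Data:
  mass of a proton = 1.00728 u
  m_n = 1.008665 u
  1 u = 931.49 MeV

With 44 protons and 54 neutrons (A = 98):
Total constituent mass: 44 × 1.00728 + 54 × 1.008665 = 98.788230 u
Δm = 98.788230 − 97.88869 = 0.899540 u
Converting to energy: 0.899540 u × 931.49 MeV/u = 837.913 MeV

838 MeV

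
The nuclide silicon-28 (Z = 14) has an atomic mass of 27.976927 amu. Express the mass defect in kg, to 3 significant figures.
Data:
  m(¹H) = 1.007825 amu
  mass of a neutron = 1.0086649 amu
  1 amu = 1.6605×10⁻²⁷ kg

4.22e-28 kg

Total constituent mass: 14 × 1.007825 + 14 × 1.0086649 = 28.2308586 amu
The mass defect is 28.2308586 − 27.976927 = 0.2539316 amu.
In SI units: 0.2539316 amu × 1.6605×10⁻²⁷ kg/amu = 4.2165e-28 kg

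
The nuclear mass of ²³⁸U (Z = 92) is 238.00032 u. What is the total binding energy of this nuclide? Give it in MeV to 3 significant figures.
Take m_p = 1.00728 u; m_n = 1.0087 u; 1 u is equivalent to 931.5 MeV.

Total constituent mass: 92 × 1.00728 + 146 × 1.0087 = 239.93996 u
Mass defect Δm = 239.93996 − 238.00032 = 1.93964 u
E_B = 1.93964 × 931.5 = 1806.77 MeV

1810 MeV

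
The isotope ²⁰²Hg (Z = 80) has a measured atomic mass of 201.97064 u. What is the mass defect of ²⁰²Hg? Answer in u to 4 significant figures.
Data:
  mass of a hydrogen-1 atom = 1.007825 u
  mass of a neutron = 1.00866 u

Z = 80, so N = A − Z = 202 − 80 = 122.
Σm = 80·m(¹H) + 122·m_n = 80.626000 + 123.05652 = 203.682520 u
The mass defect is 203.682520 − 201.97064 = 1.711880 u.

1.712 u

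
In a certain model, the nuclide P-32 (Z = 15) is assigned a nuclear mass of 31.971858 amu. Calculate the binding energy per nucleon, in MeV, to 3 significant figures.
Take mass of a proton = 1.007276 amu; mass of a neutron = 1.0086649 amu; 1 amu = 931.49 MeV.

8.28 MeV/nucleon

Total constituent mass: 15 × 1.007276 + 17 × 1.0086649 = 32.2564433 amu
Mass defect Δm = 32.2564433 − 31.971858 = 0.2845853 amu
Converting to energy: 0.2845853 amu × 931.49 MeV/amu = 265.088 MeV
Per nucleon: 265.088 / 32 = 8.284 MeV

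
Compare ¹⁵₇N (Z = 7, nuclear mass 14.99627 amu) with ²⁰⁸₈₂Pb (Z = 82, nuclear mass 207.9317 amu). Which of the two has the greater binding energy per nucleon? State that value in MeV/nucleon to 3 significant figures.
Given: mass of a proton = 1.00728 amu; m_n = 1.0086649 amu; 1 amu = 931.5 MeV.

¹⁵₇N: Σm = 7(1.00728) + 8(1.0086649) = 15.1202792 amu; Δm = 0.1240092 amu; E_B = 115.51 MeV; E_B/A = 7.701 MeV
²⁰⁸₈₂Pb: Σm = 82(1.00728) + 126(1.0086649) = 209.6887374 amu; Δm = 1.7570374 amu; E_B = 1636.7 MeV; E_B/A = 7.869 MeV
²⁰⁸₈₂Pb has the higher binding energy per nucleon, so it is the more tightly bound nucleus.

²⁰⁸₈₂Pb; 7.87 MeV/nucleon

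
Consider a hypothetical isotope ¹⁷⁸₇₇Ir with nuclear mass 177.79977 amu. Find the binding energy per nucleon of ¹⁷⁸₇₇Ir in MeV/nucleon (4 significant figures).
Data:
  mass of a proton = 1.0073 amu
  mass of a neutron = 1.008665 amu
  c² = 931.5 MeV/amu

8.569 MeV/nucleon

Mass of separated nucleons = 77(1.0073) + 101(1.008665) = 77.5621 + 101.875165 = 179.437265 amu
The mass defect is 179.437265 − 177.79977 = 1.637495 amu.
Converting to energy: 1.637495 amu × 931.5 MeV/amu = 1525.33 MeV
BE/A = 1525.33 MeV / 178 = 8.569 MeV/nucleon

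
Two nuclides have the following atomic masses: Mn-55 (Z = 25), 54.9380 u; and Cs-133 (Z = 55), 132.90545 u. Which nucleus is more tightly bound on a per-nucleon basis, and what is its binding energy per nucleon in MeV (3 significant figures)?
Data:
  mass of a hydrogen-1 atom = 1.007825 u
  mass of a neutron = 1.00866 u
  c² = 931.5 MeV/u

Mn-55: Σm = 25(1.007825) + 30(1.00866) = 55.455425 u; Δm = 0.517425 u; E_B = 481.98 MeV; E_B/A = 8.763 MeV
Cs-133: Σm = 55(1.007825) + 78(1.00866) = 134.105855 u; Δm = 1.200405 u; E_B = 1118.18 MeV; E_B/A = 8.407 MeV
Mn-55 has the higher binding energy per nucleon, so it is the more tightly bound nucleus.

Mn-55; 8.76 MeV/nucleon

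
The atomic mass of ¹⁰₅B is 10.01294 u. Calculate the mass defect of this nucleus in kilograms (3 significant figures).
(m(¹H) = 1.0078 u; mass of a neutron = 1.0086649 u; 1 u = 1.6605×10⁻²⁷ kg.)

With 5 protons and 5 neutrons (A = 10):
Mass of separated nucleons = 5(1.0078) + 5(1.0086649) = 5.0390 + 5.0433245 = 10.0823245 u
The mass defect is 10.0823245 − 10.01294 = 0.0693845 u.
In SI units: 0.0693845 u × 1.6605×10⁻²⁷ kg/u = 1.1521e-28 kg

1.15e-28 kg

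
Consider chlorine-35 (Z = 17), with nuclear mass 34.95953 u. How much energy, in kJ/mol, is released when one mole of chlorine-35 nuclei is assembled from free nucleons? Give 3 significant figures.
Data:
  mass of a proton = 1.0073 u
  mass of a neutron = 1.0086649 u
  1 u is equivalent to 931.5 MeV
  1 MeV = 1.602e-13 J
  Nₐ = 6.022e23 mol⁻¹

With 17 protons and 18 neutrons (A = 35):
Total constituent mass: 17 × 1.0073 + 18 × 1.0086649 = 35.2800682 u
The mass defect is 35.2800682 − 34.95953 = 0.3205382 u.
Binding energy = Δm·c² = 0.3205382 × 931.5 MeV/u = 298.581 MeV
Per nucleus in joules: 298.581 MeV × 1.602e-13 J/MeV = 4.7833e-11 J
Per mole: 4.7833e-11 J × 6.022e23 mol⁻¹ = 2.8805e+13 J/mol

2.88e+10 kJ/mol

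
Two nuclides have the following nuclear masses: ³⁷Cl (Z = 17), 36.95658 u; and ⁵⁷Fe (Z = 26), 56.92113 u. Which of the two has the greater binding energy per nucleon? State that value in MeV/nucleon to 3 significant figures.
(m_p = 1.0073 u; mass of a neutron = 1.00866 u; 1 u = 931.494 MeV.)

³⁷Cl: Σm = 17(1.0073) + 20(1.00866) = 37.29730 u; Δm = 0.34072 u; E_B = 317.38 MeV; E_B/A = 8.578 MeV
⁵⁷Fe: Σm = 26(1.0073) + 31(1.00866) = 57.45826 u; Δm = 0.53713 u; E_B = 500.33 MeV; E_B/A = 8.778 MeV
⁵⁷Fe has the higher binding energy per nucleon, so it is the more tightly bound nucleus.

⁵⁷Fe; 8.78 MeV/nucleon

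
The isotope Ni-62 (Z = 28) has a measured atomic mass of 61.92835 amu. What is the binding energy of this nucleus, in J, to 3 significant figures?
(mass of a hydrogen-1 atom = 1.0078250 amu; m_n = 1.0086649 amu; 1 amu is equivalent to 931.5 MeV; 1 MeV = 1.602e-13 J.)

8.74e-11 J

Σm = 28·m(¹H) + 34·m_n = 28.2191000 + 34.2946066 = 62.5137066 amu
Mass defect Δm = 62.5137066 − 61.92835 = 0.5853566 amu
Binding energy = Δm·c² = 0.5853566 × 931.5 MeV/amu = 545.260 MeV
In joules: 545.260 MeV × 1.602e-13 J/MeV = 8.7351e-11 J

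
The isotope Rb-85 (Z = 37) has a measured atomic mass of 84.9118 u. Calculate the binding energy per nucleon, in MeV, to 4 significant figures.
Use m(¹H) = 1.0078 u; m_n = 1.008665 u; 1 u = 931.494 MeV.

Σm = 37·m(¹H) + 48·m_n = 37.2886 + 48.415920 = 85.704520 u
Mass defect Δm = 85.704520 − 84.9118 = 0.792720 u
Binding energy = Δm·c² = 0.792720 × 931.494 MeV/u = 738.414 MeV
Dividing by A = 85 gives 8.687 MeV per nucleon.

8.687 MeV/nucleon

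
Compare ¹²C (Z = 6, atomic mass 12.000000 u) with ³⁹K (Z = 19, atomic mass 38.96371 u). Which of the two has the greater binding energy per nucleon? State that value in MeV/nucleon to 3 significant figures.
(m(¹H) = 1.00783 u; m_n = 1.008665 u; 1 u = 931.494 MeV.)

¹²C: Σm = 6(1.00783) + 6(1.008665) = 12.098970 u; Δm = 0.098970 u; E_B = 92.18996 MeV; E_B/A = 7.682 MeV
³⁹K: Σm = 19(1.00783) + 20(1.008665) = 39.322070 u; Δm = 0.358360 u; E_B = 333.81 MeV; E_B/A = 8.559 MeV
³⁹K has the higher binding energy per nucleon, so it is the more tightly bound nucleus.

³⁹K; 8.56 MeV/nucleon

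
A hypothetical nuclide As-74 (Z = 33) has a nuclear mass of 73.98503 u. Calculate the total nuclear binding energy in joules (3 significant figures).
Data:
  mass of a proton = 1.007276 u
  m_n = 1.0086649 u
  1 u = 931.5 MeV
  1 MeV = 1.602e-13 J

Total constituent mass: 33 × 1.007276 + 41 × 1.0086649 = 74.5953689 u
Δm = 74.5953689 − 73.98503 = 0.6103389 u
Binding energy = Δm·c² = 0.6103389 × 931.5 MeV/u = 568.531 MeV
In joules: 568.531 MeV × 1.602e-13 J/MeV = 9.1079e-11 J

9.11e-11 J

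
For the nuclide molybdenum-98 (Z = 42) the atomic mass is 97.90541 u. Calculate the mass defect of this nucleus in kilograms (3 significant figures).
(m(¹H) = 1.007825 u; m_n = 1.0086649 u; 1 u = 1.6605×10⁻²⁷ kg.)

The nucleus contains 42 protons and 98 − 42 = 56 neutrons.
Mass of separated nucleons = 42(1.007825) + 56(1.0086649) = 42.328650 + 56.4852344 = 98.8138844 u
Mass defect Δm = 98.8138844 − 97.90541 = 0.9084744 u
In SI units: 0.9084744 u × 1.6605×10⁻²⁷ kg/u = 1.5085e-27 kg

1.51e-27 kg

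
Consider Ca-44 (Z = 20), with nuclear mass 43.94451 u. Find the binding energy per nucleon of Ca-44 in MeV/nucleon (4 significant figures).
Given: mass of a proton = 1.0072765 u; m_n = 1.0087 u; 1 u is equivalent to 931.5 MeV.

The nucleus contains 20 protons and 44 − 20 = 24 neutrons.
Mass of separated nucleons = 20(1.0072765) + 24(1.0087) = 20.1455300 + 24.2088 = 44.3543300 u
Δm = 44.3543300 − 43.94451 = 0.4098200 u
Binding energy = Δm·c² = 0.4098200 × 931.5 MeV/u = 381.747 MeV
Per nucleon: 381.747 / 44 = 8.676 MeV

8.676 MeV/nucleon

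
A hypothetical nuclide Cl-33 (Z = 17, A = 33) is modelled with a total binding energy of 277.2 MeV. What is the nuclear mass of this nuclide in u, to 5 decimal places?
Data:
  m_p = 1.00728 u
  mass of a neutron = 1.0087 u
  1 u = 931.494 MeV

Mass defect = 277.2 MeV / (931.494 MeV/u) = 0.2975865 u
Constituent mass = 17(1.00728) + 16(1.0087) = 33.26296 u
Nuclear mass = 33.26296 − 0.2975865 = 32.9653735 u ≈ 32.96537 u (to 5 decimal places)

32.96537 u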